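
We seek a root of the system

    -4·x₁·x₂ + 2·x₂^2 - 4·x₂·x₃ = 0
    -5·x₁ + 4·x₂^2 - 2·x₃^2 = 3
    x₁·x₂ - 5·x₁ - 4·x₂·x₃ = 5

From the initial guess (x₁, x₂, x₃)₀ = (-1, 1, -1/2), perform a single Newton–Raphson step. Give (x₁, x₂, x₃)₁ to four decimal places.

(-1.0873, 0.2222, -0.3571)

At (-1, 1, -1/2): F = (8.0000, 5.5000, 1.0000).
Jacobian J = [[-4·x₂, -4·x₁ + 4·x₂ - 4·x₃, -4·x₂], [-5, 8·x₂, -4·x₃], [x₂ - 5, x₁ - 4·x₃, -4·x₂]].
At the point, J = [[-4.0000, 10.0000, -4.0000], [-5.0000, 8.0000, 2.0000], [-4.0000, 1.0000, -4.0000]] (det J = -252.0000).
Solving J·Δ = −F gives Δ = (-0.0873, -0.7778, 0.1429).
Then the next iterate is (x₁, x₂, x₃)₁ = (-1.0873, 0.2222, -0.3571).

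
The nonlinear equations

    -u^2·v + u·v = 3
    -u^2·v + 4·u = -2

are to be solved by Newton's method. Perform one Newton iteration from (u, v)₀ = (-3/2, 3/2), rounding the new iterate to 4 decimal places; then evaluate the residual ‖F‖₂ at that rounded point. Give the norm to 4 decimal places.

3.5276

At (-3/2, 3/2): F = (-8.6250, -7.3750).
Jacobian J = [[-2·u·v + v, -u^2 + u], [-2·u·v + 4, -u^2]].
At the point, J = [[6.0000, -3.7500], [8.5000, -2.2500]] (det J = 18.3750).
Solving J·Δ = −F gives Δ = (0.4490, -1.5816).
Then the next iterate is (u, v)₁ = (-1.0510, -0.0816).
Re-evaluating at (-1.0510, -0.0816): F = (-2.824103, -2.113865), so ‖F‖₂ = 3.5276.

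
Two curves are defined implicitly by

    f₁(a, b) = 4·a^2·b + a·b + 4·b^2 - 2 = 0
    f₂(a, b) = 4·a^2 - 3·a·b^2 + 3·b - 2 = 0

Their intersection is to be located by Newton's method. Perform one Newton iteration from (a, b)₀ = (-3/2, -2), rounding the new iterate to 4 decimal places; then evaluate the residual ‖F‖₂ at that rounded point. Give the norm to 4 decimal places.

At (-3/2, -2): F = (-1.0000, 19.0000).
Jacobian J = [[8·a·b + b, 4·a^2 + a + 8·b], [8·a - 3·b^2, -6·a·b + 3]].
At the point, J = [[22.0000, -8.5000], [-24.0000, -15.0000]] (det J = -534.0000).
Solving J·Δ = −F gives Δ = (0.3305, 0.7378).
Then the next iterate is (a, b)₁ = (-1.1695, -1.2622).
Re-evaluating at (-1.1695, -1.2622): F = (-1.056658, 5.273884), so ‖F‖₂ = 5.3787.

5.3787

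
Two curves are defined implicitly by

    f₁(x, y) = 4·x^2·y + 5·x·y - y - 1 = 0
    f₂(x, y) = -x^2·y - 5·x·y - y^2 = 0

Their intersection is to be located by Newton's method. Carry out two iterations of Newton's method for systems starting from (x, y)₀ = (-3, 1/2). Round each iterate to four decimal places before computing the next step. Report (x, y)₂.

At (-3, 1/2): F = (9.0000, 2.7500).
Jacobian J = [[8·x·y + 5·y, 4·x^2 + 5·x - 1], [-2·x·y - 5·y, -x^2 - 5·x - 2·y]].
At the point, J = [[-9.5000, 20.0000], [0.5000, 5.0000]] (det J = -57.5000).
Solving J·Δ = −F gives Δ = (-0.1739, -0.5326).
Then the next iterate is (x, y)₁ = (-3.1739, -0.0326).
Round to (-3.1739, -0.0326) and repeat: F = (-1.763657, -0.190008), J = [[0.664753, 23.425065], [-0.043938, 5.861059]].
Δ = (1.1950, 0.0414), so (x, y)₂ = (-1.9789, 0.0088).

(-1.9789, 0.0088)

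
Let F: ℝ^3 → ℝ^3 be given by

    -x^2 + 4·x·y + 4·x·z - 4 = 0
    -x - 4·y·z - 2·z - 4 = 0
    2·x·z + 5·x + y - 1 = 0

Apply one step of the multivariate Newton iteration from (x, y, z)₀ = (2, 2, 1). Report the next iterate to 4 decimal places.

(0.8000, 3.1333, -0.9333)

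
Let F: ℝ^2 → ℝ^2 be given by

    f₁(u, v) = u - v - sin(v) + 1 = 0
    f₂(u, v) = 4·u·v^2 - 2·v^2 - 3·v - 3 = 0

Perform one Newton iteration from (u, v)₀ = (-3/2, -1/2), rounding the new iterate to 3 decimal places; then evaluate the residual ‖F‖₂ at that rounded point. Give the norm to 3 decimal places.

At (-3/2, -1/2): F = (0.47943, -3.500).
Jacobian J = [[1, -cos(v) - 1], [4·v^2, 8·u·v - 4·v - 3]].
At the point, J = [[1.000, -1.87758], [1.000, 5.000]] (det J = 6.87758).
Solving J·Δ = −F gives Δ = (0.607, 0.579).
Then the next iterate is (u, v)₁ = (-0.893, 0.079).
Re-evaluating at (-0.893, 0.079): F = (-0.05092, -3.27177), so ‖F‖₂ = 3.272.

3.272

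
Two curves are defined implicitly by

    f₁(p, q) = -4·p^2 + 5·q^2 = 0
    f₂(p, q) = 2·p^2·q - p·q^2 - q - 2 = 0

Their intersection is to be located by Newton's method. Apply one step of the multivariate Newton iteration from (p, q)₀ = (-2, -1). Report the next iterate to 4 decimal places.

(-1.1271, -0.7034)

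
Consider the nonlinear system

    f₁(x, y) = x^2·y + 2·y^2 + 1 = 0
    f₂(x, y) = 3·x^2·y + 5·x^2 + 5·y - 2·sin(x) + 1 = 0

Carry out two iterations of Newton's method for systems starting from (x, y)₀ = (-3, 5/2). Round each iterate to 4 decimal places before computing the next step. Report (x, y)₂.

At (-3, 5/2): F = (36.0000, 126.282240).
Jacobian J = [[2·x·y, x^2 + 4·y], [6·x·y + 10·x - 2·cos(x), 3·x^2 + 5]].
At the point, J = [[-15.0000, 19.0000], [-73.020015, 32.0000]] (det J = 907.380285).
Solving J·Δ = −F gives Δ = (1.3747, -0.8095).
Then the next iterate is (x, y)₁ = (-1.6253, 1.6905).
Round to (-1.6253, 1.6905) and repeat: F = (11.181205, 38.054405), J = [[-5.495139, 9.403600], [-32.629465, 12.924800]].
Δ = (0.9047, -0.6604), so (x, y)₂ = (-0.7206, 1.0301).

(-0.7206, 1.0301)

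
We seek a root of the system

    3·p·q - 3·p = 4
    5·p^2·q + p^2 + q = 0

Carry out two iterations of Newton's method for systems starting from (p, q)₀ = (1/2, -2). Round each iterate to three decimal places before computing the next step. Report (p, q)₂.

At (1/2, -2): F = (-8.500, -4.250).
Jacobian J = [[3·q - 3, 3·p], [10·p·q + 2·p, 5·p^2 + 1]].
At the point, J = [[-9.000, 1.500], [-9.000, 2.250]] (det J = -6.750).
Solving J·Δ = −F gives Δ = (-1.889, -5.667).
Then the next iterate is (p, q)₁ = (-1.389, -7.667).
Round to (-1.389, -7.667) and repeat: F = (32.11539, -79.69820), J = [[-26.001, -4.167], [103.71663, 10.64661]].
Δ = (-0.063, 8.101), so (p, q)₂ = (-1.452, 0.434).

(-1.452, 0.434)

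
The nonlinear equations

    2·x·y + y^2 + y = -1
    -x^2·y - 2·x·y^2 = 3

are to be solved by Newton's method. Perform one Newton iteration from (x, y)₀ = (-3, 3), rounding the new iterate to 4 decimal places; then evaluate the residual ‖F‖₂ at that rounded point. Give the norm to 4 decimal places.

6.4614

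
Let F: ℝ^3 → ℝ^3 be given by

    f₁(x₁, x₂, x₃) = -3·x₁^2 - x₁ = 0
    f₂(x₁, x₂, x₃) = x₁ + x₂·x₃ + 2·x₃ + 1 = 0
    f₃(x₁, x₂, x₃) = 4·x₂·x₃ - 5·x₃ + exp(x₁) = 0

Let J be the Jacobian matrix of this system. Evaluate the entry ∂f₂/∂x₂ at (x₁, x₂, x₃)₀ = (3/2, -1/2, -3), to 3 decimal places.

-3.000

∂f₂/∂x₂ = x₃.
At (3/2, -1/2, -3) this is -3.000.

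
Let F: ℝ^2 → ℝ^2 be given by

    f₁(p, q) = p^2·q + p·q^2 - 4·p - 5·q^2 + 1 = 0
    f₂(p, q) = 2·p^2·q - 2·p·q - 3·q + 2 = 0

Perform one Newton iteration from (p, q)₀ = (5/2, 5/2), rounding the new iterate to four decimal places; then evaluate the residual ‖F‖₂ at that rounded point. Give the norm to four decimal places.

7.0516

At (5/2, 5/2): F = (-9.0000, 13.2500).
Jacobian J = [[2·p·q + q^2 - 4, p^2 + 2·p·q - 10·q], [4·p·q - 2·q, 2·p^2 - 2·p - 3]].
At the point, J = [[14.7500, -6.2500], [20.0000, 4.5000]] (det J = 191.3750).
Solving J·Δ = −F gives Δ = (-0.2211, -1.9618).
Then the next iterate is (p, q)₁ = (2.2789, 0.5382).
Re-evaluating at (2.2789, 0.5382): F = (-6.108712, 3.522552), so ‖F‖₂ = 7.0516.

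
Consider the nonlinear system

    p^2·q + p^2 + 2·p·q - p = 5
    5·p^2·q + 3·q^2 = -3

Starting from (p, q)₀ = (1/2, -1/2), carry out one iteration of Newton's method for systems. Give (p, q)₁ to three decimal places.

(-0.609, 2.870)

At (1/2, -1/2): F = (-5.875, 3.125).
Jacobian J = [[2·p·q + 2·p + 2·q - 1, p^2 + 2·p], [10·p·q, 5·p^2 + 6·q]].
At the point, J = [[-1.500, 1.250], [-2.500, -1.750]] (det J = 5.750).
Solving J·Δ = −F gives Δ = (-1.109, 3.370).
Then the next iterate is (p, q)₁ = (-0.609, 2.870).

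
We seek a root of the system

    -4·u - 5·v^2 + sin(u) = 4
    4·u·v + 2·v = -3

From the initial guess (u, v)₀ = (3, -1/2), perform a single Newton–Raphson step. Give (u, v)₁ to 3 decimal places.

At (3, -1/2): F = (-17.10888, -4.000).
Jacobian J = [[cos(u) - 4, -10·v], [4·v, 4·u + 2]].
At the point, J = [[-4.98999, 5.000], [-2.000, 14.000]] (det J = -59.85989).
Solving J·Δ = −F gives Δ = (-3.667, -0.238).
Then the next iterate is (u, v)₁ = (-0.667, -0.738).

(-0.667, -0.738)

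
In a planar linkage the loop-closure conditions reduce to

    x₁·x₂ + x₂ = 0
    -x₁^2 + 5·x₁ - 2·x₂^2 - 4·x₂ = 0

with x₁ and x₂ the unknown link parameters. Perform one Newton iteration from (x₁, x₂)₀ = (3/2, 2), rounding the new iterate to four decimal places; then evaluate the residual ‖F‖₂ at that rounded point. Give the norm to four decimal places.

3.8686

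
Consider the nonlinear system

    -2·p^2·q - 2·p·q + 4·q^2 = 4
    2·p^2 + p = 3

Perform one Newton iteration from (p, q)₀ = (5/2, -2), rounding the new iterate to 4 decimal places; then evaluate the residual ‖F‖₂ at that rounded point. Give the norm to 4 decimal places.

13.1786

At (5/2, -2): F = (47.0000, 12.0000).
Jacobian J = [[-4·p·q - 2·q, -2·p^2 - 2·p + 8·q], [4·p + 1, 0]].
At the point, J = [[24.0000, -33.5000], [11.0000, 0.0000]] (det J = 368.5000).
Solving J·Δ = −F gives Δ = (-1.0909, 0.6214).
Then the next iterate is (p, q)₁ = (1.4091, -1.3786).
Re-evaluating at (1.4091, -1.3786): F = (12.961916, 2.380226), so ‖F‖₂ = 13.1786.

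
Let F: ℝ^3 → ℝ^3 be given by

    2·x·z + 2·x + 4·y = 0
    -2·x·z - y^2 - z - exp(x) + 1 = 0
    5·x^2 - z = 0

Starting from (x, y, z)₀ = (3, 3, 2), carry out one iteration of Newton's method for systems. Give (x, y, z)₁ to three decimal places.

(1.020, 23.053, -14.389)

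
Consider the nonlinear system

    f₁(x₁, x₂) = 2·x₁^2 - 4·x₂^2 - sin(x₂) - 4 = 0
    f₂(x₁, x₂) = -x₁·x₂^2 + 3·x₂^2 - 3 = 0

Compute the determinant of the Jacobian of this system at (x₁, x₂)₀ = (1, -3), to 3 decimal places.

J = [[4·x₁, -8·x₂ - cos(x₂)], [-x₂^2, -2·x₁·x₂ + 6·x₂]].
At the point, J = [[4.000, 24.98999], [-9.000, -12.000]].
det J = 176.910.

176.910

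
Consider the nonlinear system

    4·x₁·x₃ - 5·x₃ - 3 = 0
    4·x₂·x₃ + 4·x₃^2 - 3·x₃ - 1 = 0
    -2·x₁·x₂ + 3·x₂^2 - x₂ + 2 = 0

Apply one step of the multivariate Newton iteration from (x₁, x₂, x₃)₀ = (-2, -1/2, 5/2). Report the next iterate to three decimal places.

At (-2, -1/2, 5/2): F = (-35.500, 11.500, 1.250).
Jacobian J = [[4·x₃, 0, 4·x₁ - 5], [0, 4·x₃, 4·x₂ + 8·x₃ - 3], [-2·x₂, -2·x₁ + 6·x₂ - 1, 0]].
At the point, J = [[10.000, 0.000, -13.000], [0.000, 10.000, 15.000], [1.000, 0.000, 0.000]] (det J = 130.000).
Solving J·Δ = −F gives Δ = (-1.250, 4.388, -3.692).
Then the next iterate is (x₁, x₂, x₃)₁ = (-3.250, 3.888, -1.192).

(-3.250, 3.888, -1.192)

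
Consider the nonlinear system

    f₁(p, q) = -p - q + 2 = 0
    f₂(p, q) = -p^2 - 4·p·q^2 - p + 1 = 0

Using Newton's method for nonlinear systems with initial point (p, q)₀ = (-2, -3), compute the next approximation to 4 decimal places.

(15.6667, -13.6667)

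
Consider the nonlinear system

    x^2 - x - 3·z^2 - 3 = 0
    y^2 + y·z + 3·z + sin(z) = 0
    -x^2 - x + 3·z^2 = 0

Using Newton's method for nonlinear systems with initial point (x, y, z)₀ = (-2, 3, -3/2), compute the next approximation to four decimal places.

At (-2, 3, -3/2): F = (-3.7500, -0.997495, 4.7500).
Jacobian J = [[2·x - 1, 0, -6·z], [0, 2·y + z, y + cos(z) + 3], [-2·x - 1, 0, 6·z]].
At the point, J = [[-5.0000, 0.0000, 9.0000], [0.0000, 4.5000, 6.070737], [3.0000, 0.0000, -9.0000]] (det J = 81.0000).
Solving J·Δ = −F gives Δ = (0.5000, -0.7152, 0.6944).
Then the next iterate is (x, y, z)₁ = (-1.5000, 2.2848, -0.8056).

(-1.5000, 2.2848, -0.8056)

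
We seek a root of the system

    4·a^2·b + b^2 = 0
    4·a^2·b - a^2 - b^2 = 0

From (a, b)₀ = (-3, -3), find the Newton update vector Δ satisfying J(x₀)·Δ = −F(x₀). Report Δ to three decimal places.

At (-3, -3): F = (-99.000, -126.000).
Jacobian J = [[8·a·b, 4·a^2 + 2·b], [8·a·b - 2·a, 4·a^2 - 2·b]].
At the point, J = [[72.000, 30.000], [78.000, 42.000]] (det J = 684.000).
Solving J·Δ = −F gives Δ = (0.553, 1.974).

(0.553, 1.974)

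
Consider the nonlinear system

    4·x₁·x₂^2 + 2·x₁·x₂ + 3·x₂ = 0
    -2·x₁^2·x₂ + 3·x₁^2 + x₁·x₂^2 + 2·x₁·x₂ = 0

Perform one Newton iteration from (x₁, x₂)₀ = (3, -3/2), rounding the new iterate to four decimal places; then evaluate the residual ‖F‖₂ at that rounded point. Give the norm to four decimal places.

At (3, -3/2): F = (13.5000, 51.7500).
Jacobian J = [[4·x₂^2 + 2·x₂, 8·x₁·x₂ + 2·x₁ + 3], [-4·x₁·x₂ + 6·x₁ + x₂^2 + 2·x₂, -2·x₁^2 + 2·x₁·x₂ + 2·x₁]].
At the point, J = [[6.0000, -27.0000], [35.2500, -21.0000]] (det J = 825.7500).
Solving J·Δ = −F gives Δ = (-1.3488, 0.2003).
Then the next iterate is (x₁, x₂)₁ = (1.6512, -1.2997).
Re-evaluating at (1.6512, -1.2997): F = (2.965732, 13.763659), so ‖F‖₂ = 14.0796.

14.0796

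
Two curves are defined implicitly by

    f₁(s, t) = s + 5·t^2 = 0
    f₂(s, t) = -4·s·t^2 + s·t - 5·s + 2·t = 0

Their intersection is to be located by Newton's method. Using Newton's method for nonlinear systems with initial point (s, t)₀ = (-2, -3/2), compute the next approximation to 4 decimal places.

At (-2, -3/2): F = (9.2500, 28.0000).
Jacobian J = [[1, 10·t], [-4·t^2 + t - 5, -8·s·t + s + 2]].
At the point, J = [[1.0000, -15.0000], [-15.5000, -24.0000]] (det J = -256.5000).
Solving J·Δ = −F gives Δ = (0.7719, 0.6681).
Then the next iterate is (s, t)₁ = (-1.2281, -0.8319).

(-1.2281, -0.8319)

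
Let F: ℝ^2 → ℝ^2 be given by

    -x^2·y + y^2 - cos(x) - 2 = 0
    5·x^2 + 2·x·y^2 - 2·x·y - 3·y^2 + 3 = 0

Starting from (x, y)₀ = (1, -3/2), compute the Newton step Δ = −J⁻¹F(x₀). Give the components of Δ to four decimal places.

At (1, -3/2): F = (1.209698, 8.7500).
Jacobian J = [[-2·x·y + sin(x), -x^2 + 2·y], [10·x + 2·y^2 - 2·y, 4·x·y - 2·x - 6·y]].
At the point, J = [[3.841471, -4.0000], [17.5000, 1.0000]] (det J = 73.841471).
Solving J·Δ = −F gives Δ = (-0.4904, -0.1685).

(-0.4904, -0.1685)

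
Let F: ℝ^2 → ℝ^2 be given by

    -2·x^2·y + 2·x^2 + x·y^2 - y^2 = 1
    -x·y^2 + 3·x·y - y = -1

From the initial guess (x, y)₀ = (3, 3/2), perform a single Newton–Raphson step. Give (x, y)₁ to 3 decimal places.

(0.382, 1.860)

At (3, 3/2): F = (-5.500, 6.250).
Jacobian J = [[-4·x·y + 4·x + y^2, -2·x^2 + 2·x·y - 2·y], [-y^2 + 3·y, -2·x·y + 3·x - 1]].
At the point, J = [[-3.750, -12.000], [2.250, -1.000]] (det J = 30.750).
Solving J·Δ = −F gives Δ = (-2.618, 0.360).
Then the next iterate is (x, y)₁ = (0.382, 1.860).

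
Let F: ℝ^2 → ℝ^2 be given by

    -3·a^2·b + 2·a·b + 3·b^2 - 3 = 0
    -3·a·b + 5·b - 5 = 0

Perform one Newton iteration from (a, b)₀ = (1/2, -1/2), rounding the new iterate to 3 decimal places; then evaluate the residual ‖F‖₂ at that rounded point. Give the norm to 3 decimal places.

33.543

At (1/2, -1/2): F = (-2.375, -6.750).
Jacobian J = [[-6·a·b + 2·b, -3·a^2 + 2·a + 6·b], [-3·b, -3·a + 5]].
At the point, J = [[0.500, -2.750], [1.500, 3.500]] (det J = 5.875).
Solving J·Δ = −F gives Δ = (4.574, -0.032).
Then the next iterate is (a, b)₁ = (5.074, -0.532).
Re-evaluating at (5.074, -0.532): F = (33.54012, 0.43810), so ‖F‖₂ = 33.543.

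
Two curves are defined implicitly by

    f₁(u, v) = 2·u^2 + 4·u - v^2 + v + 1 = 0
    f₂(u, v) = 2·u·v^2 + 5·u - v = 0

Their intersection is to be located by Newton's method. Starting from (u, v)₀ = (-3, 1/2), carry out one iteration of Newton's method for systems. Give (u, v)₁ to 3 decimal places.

(-2.094, -1.217)

At (-3, 1/2): F = (7.250, -17.000).
Jacobian J = [[4·u + 4, -2·v + 1], [2·v^2 + 5, 4·u·v - 1]].
At the point, J = [[-8.000, 0.000], [5.500, -7.000]] (det J = 56.000).
Solving J·Δ = −F gives Δ = (0.906, -1.717).
Then the next iterate is (u, v)₁ = (-2.094, -1.217).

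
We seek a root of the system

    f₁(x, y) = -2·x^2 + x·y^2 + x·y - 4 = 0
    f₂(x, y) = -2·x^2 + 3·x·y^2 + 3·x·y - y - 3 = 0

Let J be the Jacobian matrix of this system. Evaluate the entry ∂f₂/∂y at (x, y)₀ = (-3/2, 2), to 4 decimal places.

-23.5000

∂f₂/∂y = 6·x·y + 3·x - 1.
At (-3/2, 2) this is -23.5000.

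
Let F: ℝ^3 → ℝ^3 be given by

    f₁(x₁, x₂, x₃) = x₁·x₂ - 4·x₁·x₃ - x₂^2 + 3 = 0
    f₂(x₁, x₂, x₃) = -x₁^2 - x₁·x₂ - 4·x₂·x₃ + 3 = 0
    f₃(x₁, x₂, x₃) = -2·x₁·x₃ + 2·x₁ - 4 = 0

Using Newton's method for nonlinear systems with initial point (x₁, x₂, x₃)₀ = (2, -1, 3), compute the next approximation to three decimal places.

(2.041, -0.949, -0.041)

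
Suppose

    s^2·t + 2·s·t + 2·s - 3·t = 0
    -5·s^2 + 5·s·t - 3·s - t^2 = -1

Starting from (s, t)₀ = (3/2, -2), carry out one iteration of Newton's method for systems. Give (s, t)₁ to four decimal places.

At (3/2, -2): F = (-1.5000, -33.7500).
Jacobian J = [[2·s·t + 2·t + 2, s^2 + 2·s - 3], [-10·s + 5·t - 3, 5·s - 2·t]].
At the point, J = [[-8.0000, 2.2500], [-28.0000, 11.5000]] (det J = -29.0000).
Solving J·Δ = −F gives Δ = (2.0237, 7.8621).
Then the next iterate is (s, t)₁ = (3.5237, 5.8621).

(3.5237, 5.8621)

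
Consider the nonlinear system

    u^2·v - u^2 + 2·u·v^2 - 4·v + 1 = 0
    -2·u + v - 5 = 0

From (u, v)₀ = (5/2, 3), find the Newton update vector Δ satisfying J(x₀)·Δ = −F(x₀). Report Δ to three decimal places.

At (5/2, 3): F = (46.500, -7.000).
Jacobian J = [[2·u·v - 2·u + 2·v^2, u^2 + 4·u·v - 4], [-2, 1]].
At the point, J = [[28.000, 32.250], [-2.000, 1.000]] (det J = 92.500).
Solving J·Δ = −F gives Δ = (-2.943, 1.114).

(-2.943, 1.114)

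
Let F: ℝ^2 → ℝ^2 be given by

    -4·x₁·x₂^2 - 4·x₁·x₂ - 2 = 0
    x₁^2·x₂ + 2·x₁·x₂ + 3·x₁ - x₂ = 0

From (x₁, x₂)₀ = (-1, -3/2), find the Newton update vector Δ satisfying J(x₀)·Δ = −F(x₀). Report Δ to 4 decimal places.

(0.0667, 0.1000)

At (-1, -3/2): F = (1.0000, 0.0000).
Jacobian J = [[-4·x₂^2 - 4·x₂, -8·x₁·x₂ - 4·x₁], [2·x₁·x₂ + 2·x₂ + 3, x₁^2 + 2·x₁ - 1]].
At the point, J = [[-3.0000, -8.0000], [3.0000, -2.0000]] (det J = 30.0000).
Solving J·Δ = −F gives Δ = (0.0667, 0.1000).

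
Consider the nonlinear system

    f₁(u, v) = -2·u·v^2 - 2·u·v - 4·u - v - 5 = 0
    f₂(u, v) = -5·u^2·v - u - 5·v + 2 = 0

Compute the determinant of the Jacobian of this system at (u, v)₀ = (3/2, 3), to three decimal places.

J = [[-2·v^2 - 2·v - 4, -4·u·v - 2·u - 1], [-10·u·v - 1, -5·u^2 - 5]].
At the point, J = [[-28.000, -22.000], [-46.000, -16.250]].
det J = -557.000.

-557.000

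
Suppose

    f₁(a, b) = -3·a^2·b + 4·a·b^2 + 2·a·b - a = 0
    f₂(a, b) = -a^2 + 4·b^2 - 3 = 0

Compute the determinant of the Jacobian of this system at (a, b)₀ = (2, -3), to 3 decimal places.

J = [[-6·a·b + 4·b^2 + 2·b - 1, -3·a^2 + 8·a·b + 2·a], [-2·a, 8·b]].
At the point, J = [[65.000, -56.000], [-4.000, -24.000]].
det J = -1784.000.

-1784.000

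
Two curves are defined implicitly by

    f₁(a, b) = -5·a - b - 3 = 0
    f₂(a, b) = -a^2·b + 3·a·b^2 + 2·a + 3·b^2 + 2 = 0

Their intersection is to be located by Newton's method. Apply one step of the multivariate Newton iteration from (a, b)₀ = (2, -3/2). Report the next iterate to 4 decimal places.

(-0.2901, -1.5493)

At (2, -3/2): F = (-11.5000, 32.2500).
Jacobian J = [[-5, -1], [-2·a·b + 3·b^2 + 2, -a^2 + 6·a·b + 6·b]].
At the point, J = [[-5.0000, -1.0000], [14.7500, -31.0000]] (det J = 169.7500).
Solving J·Δ = −F gives Δ = (-2.2901, -0.0493).
Then the next iterate is (a, b)₁ = (-0.2901, -1.5493).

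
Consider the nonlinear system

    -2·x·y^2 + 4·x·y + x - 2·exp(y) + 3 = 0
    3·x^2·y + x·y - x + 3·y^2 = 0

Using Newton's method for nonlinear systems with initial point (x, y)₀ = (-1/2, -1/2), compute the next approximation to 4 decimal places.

At (-1/2, -1/2): F = (2.536939, 1.1250).
Jacobian J = [[-2·y^2 + 4·y + 1, -4·x·y + 4·x - 2·exp(y)], [6·x·y + y - 1, 3·x^2 + x + 6·y]].
At the point, J = [[-1.5000, -4.213061], [0.0000, -2.7500]] (det J = 4.1250).
Solving J·Δ = −F gives Δ = (0.5423, 0.4091).
Then the next iterate is (x, y)₁ = (0.0423, -0.0909).

(0.0423, -0.0909)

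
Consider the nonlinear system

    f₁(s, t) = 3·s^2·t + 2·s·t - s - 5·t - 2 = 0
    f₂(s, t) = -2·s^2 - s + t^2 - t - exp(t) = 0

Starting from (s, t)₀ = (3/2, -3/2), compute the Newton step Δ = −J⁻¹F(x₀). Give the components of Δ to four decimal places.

(-0.5284, 0.2902)

At (3/2, -3/2): F = (-10.6250, -2.473130).
Jacobian J = [[6·s·t + 2·t - 1, 3·s^2 + 2·s - 5], [-4·s - 1, 2·t - exp(t) - 1]].
At the point, J = [[-17.5000, 4.7500], [-7.0000, -4.223130]] (det J = 107.154778).
Solving J·Δ = −F gives Δ = (-0.5284, 0.2902).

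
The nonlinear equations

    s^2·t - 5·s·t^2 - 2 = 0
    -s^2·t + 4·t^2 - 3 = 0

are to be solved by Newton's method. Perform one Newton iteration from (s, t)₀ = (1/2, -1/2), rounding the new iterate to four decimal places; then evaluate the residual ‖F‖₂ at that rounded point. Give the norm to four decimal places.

13.9651

At (1/2, -1/2): F = (-2.7500, -1.8750).
Jacobian J = [[2·s·t - 5·t^2, s^2 - 10·s·t], [-2·s·t, -s^2 + 8·t]].
At the point, J = [[-1.7500, 2.7500], [0.5000, -4.2500]] (det J = 6.0625).
Solving J·Δ = −F gives Δ = (-2.7784, -0.7680).
Then the next iterate is (s, t)₁ = (-2.2784, -1.2680).
Re-evaluating at (-2.2784, -1.2680): F = (9.734008, 10.013619), so ‖F‖₂ = 13.9651.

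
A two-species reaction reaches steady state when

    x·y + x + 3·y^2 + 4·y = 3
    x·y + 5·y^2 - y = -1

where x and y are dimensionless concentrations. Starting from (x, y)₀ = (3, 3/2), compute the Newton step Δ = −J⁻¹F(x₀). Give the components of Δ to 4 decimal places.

At (3, 3/2): F = (17.2500, 15.2500).
Jacobian J = [[y + 1, x + 6·y + 4], [y, x + 10·y - 1]].
At the point, J = [[2.5000, 16.0000], [1.5000, 17.0000]] (det J = 18.5000).
Solving J·Δ = −F gives Δ = (-2.6622, -0.6622).

(-2.6622, -0.6622)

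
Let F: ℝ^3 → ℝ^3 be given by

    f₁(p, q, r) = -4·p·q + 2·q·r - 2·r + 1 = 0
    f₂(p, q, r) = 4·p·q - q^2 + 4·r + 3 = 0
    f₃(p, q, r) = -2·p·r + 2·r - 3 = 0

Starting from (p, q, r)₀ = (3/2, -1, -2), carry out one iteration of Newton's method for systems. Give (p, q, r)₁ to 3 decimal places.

(1.833, 0.500, -1.667)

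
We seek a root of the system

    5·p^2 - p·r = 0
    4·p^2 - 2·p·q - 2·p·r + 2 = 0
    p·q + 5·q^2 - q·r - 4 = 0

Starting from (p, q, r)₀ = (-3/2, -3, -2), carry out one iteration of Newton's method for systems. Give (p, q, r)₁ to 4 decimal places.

At (-3/2, -3, -2): F = (8.2500, -4.0000, 39.5000).
Jacobian J = [[10·p - r, 0, -p], [8·p - 2·q - 2·r, -2·p, -2·p], [q, p + 10·q - r, -q]].
At the point, J = [[-13.0000, 0.0000, 1.5000], [-2.0000, 3.0000, 3.0000], [-3.0000, -29.5000, 3.0000]] (det J = -1165.5000).
Solving J·Δ = −F gives Δ = (0.6895, 1.3172, 0.4758).
Then the next iterate is (p, q, r)₁ = (-0.8105, -1.6828, -1.5242).

(-0.8105, -1.6828, -1.5242)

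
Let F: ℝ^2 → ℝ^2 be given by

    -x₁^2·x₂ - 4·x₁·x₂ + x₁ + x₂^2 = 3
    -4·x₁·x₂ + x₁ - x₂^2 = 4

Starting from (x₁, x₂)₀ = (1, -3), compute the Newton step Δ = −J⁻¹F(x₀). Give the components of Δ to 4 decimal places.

(-0.2431, 1.5801)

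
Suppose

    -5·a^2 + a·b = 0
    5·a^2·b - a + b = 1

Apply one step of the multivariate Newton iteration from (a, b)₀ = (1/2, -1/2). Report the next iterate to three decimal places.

(0.306, 0.365)

At (1/2, -1/2): F = (-1.500, -2.625).
Jacobian J = [[-10·a + b, a], [10·a·b - 1, 5·a^2 + 1]].
At the point, J = [[-5.500, 0.500], [-3.500, 2.250]] (det J = -10.625).
Solving J·Δ = −F gives Δ = (-0.194, 0.865).
Then the next iterate is (a, b)₁ = (0.306, 0.365).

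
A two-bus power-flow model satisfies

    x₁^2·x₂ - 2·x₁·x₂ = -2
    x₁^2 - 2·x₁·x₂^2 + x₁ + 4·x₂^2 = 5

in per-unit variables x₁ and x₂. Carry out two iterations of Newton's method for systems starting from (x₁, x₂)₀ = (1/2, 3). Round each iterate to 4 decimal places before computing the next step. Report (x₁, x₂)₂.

At (1/2, 3): F = (-0.2500, 22.7500).
Jacobian J = [[2·x₁·x₂ - 2·x₂, x₁^2 - 2·x₁], [2·x₁ - 2·x₂^2 + 1, -4·x₁·x₂ + 8·x₂]].
At the point, J = [[-3.0000, -0.7500], [-16.0000, 18.0000]] (det J = -66.0000).
Solving J·Δ = −F gives Δ = (0.1903, -1.0947).
Then the next iterate is (x₁, x₂)₁ = (0.6903, 1.9053).
Round to (0.6903, 1.9053) and repeat: F = (0.277445, 5.675676), J = [[-1.180143, -0.904086], [-4.879736, 9.981486]].
Δ = (0.4880, -0.3301), so (x₁, x₂)₂ = (1.1783, 1.5752).

(1.1783, 1.5752)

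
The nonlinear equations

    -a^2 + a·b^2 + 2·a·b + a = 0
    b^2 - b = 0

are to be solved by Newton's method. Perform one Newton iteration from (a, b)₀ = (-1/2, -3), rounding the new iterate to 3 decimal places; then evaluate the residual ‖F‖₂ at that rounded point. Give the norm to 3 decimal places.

3.001

At (-1/2, -3): F = (-2.250, 12.000).
Jacobian J = [[-2·a + b^2 + 2·b + 1, 2·a·b + 2·a], [0, 2·b - 1]].
At the point, J = [[5.000, 2.000], [0.000, -7.000]] (det J = -35.000).
Solving J·Δ = −F gives Δ = (-0.236, 1.714).
Then the next iterate is (a, b)₁ = (-0.736, -1.286).
Re-evaluating at (-0.736, -1.286): F = (-0.60190, 2.93980), so ‖F‖₂ = 3.001.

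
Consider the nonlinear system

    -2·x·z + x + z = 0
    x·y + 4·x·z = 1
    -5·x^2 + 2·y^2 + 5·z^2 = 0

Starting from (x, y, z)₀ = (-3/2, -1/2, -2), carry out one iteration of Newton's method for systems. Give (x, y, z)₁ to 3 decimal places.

(-0.655, -2.730, -0.681)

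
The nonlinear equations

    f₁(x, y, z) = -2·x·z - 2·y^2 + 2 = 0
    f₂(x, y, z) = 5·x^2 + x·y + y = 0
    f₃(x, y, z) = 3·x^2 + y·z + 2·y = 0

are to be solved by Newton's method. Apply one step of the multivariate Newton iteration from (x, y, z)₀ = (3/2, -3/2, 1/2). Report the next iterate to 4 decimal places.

(0.9672, -1.6230, -0.9016)

At (3/2, -3/2, 1/2): F = (-4.0000, 7.5000, 3.0000).
Jacobian J = [[-2·z, -4·y, -2·x], [10·x + y, x + 1, 0], [6·x, z + 2, y]].
At the point, J = [[-1.0000, 6.0000, -3.0000], [13.5000, 2.5000, 0.0000], [9.0000, 2.5000, -1.5000]] (det J = 91.5000).
Solving J·Δ = −F gives Δ = (-0.5328, -0.1230, -1.4016).
Then the next iterate is (x, y, z)₁ = (0.9672, -1.6230, -0.9016).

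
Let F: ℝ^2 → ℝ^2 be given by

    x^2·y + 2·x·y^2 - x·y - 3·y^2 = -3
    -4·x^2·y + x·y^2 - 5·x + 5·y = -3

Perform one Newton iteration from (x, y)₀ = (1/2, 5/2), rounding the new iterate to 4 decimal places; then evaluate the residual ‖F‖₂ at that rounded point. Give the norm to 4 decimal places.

4266.0777

At (1/2, 5/2): F = (-10.1250, 13.6250).
Jacobian J = [[2·x·y + 2·y^2 - y, x^2 + 4·x·y - x - 6·y], [-8·x·y + y^2 - 5, -4·x^2 + 2·x·y + 5]].
At the point, J = [[12.5000, -10.2500], [-8.7500, 6.5000]] (det J = -8.4375).
Solving J·Δ = −F gives Δ = (8.7519, 9.6852).
Then the next iterate is (x, y)₁ = (9.2519, 12.1852).
Re-evaluating at (9.2519, 12.1852): F = (3235.278533, -2780.717839), so ‖F‖₂ = 4266.0777.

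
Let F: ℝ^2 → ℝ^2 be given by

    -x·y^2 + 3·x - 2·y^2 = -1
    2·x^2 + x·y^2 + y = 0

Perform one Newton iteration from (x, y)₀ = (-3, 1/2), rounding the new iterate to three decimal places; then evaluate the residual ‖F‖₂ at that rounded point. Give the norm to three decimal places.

At (-3, 1/2): F = (-7.750, 17.750).
Jacobian J = [[-y^2 + 3, -2·x·y - 4·y], [4·x + y^2, 2·x·y + 1]].
At the point, J = [[2.750, 1.000], [-11.750, -2.000]] (det J = 6.250).
Solving J·Δ = −F gives Δ = (0.360, 6.760).
Then the next iterate is (x, y)₁ = (-2.640, 7.260).
Re-evaluating at (-2.640, 7.260): F = (26.81286, -117.94886), so ‖F‖₂ = 120.958.

120.958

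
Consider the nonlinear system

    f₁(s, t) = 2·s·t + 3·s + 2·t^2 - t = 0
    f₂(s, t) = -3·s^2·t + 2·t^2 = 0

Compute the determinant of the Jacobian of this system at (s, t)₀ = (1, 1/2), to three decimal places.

5.000

J = [[2·t + 3, 2·s + 4·t - 1], [-6·s·t, -3·s^2 + 4·t]].
At the point, J = [[4.000, 3.000], [-3.000, -1.000]].
det J = 5.000.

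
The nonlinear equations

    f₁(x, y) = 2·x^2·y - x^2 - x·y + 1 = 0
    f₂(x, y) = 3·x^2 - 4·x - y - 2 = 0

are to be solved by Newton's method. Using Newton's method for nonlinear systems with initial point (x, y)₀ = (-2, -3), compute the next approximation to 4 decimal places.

(-0.6279, -3.9535)

At (-2, -3): F = (-33.0000, 21.0000).
Jacobian J = [[4·x·y - 2·x - y, 2·x^2 - x], [6·x - 4, -1]].
At the point, J = [[31.0000, 10.0000], [-16.0000, -1.0000]] (det J = 129.0000).
Solving J·Δ = −F gives Δ = (1.3721, -0.9535).
Then the next iterate is (x, y)₁ = (-0.6279, -3.9535).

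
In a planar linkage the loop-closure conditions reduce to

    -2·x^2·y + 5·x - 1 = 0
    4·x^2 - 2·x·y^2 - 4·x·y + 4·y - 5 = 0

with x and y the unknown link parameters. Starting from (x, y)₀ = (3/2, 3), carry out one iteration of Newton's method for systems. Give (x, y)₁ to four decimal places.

At (3/2, 3): F = (-7.0000, -29.0000).
Jacobian J = [[-4·x·y + 5, -2·x^2], [8·x - 2·y^2 - 4·y, -4·x·y - 4·x + 4]].
At the point, J = [[-13.0000, -4.5000], [-18.0000, -20.0000]] (det J = 179.0000).
Solving J·Δ = −F gives Δ = (-0.0531, -1.4022).
Then the next iterate is (x, y)₁ = (1.4469, 1.5978).

(1.4469, 1.5978)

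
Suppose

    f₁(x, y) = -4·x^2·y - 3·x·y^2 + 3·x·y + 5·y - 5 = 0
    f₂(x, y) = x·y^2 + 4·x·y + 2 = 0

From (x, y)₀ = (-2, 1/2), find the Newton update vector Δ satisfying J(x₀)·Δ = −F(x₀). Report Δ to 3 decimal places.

(1.474, 0.082)

At (-2, 1/2): F = (-12.000, -2.500).
Jacobian J = [[-8·x·y - 3·y^2 + 3·y, -4·x^2 - 6·x·y + 3·x + 5], [y^2 + 4·y, 2·x·y + 4·x]].
At the point, J = [[8.750, -11.000], [2.250, -10.000]] (det J = -62.750).
Solving J·Δ = −F gives Δ = (1.474, 0.082).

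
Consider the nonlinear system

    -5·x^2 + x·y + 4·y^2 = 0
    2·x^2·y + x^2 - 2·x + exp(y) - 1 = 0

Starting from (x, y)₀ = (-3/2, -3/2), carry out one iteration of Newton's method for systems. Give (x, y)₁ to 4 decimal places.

(-1.2390, -1.2390)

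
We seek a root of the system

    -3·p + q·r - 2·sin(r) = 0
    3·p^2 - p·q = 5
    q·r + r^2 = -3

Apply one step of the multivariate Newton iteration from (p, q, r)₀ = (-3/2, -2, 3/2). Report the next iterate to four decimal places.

(-1.9344, -3.1941, 1.0411)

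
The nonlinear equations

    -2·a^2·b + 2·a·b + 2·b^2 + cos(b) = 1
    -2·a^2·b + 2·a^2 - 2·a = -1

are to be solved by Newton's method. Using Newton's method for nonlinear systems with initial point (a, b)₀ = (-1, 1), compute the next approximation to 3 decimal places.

(-0.456, 1.956)

At (-1, 1): F = (-2.45970, 3.000).
Jacobian J = [[-4·a·b + 2·b, -2·a^2 + 2·a + 4·b - sin(b)], [-4·a·b + 4·a - 2, -2·a^2]].
At the point, J = [[6.000, -0.84147], [-2.000, -2.000]] (det J = -13.68294).
Solving J·Δ = −F gives Δ = (0.544, 0.956).
Then the next iterate is (a, b)₁ = (-0.456, 1.956).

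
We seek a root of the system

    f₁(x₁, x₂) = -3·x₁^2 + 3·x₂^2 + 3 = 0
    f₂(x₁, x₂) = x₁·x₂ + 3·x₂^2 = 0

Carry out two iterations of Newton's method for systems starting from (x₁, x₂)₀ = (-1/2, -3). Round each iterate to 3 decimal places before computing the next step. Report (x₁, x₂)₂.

At (-1/2, -3): F = (29.250, 28.500).
Jacobian J = [[-6·x₁, 6·x₂], [x₂, x₁ + 6·x₂]].
At the point, J = [[3.000, -18.000], [-3.000, -18.500]] (det J = -109.500).
Solving J·Δ = −F gives Δ = (-0.257, 1.582).
Then the next iterate is (x₁, x₂)₁ = (-0.757, -1.418).
Round to (-0.757, -1.418) and repeat: F = (7.31302, 7.10560), J = [[4.542, -8.508], [-1.418, -9.265]].
Δ = (-0.135, 0.788), so (x₁, x₂)₂ = (-0.892, -0.630).

(-0.892, -0.630)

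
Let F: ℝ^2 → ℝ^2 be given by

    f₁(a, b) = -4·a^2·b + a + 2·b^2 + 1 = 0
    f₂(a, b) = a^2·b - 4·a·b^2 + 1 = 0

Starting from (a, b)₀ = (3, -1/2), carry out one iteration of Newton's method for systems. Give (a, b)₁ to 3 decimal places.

(1.136, -0.545)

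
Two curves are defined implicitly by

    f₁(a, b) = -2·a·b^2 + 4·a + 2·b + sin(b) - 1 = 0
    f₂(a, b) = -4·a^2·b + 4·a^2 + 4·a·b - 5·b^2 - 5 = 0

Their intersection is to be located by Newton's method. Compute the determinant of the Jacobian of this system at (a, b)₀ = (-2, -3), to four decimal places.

-1831.2394

J = [[-2·b^2 + 4, -4·a·b + cos(b) + 2], [-8·a·b + 8·a + 4·b, -4·a^2 + 4·a - 10·b]].
At the point, J = [[-14.0000, -22.989992], [-76.0000, 6.0000]].
det J = -1831.2394.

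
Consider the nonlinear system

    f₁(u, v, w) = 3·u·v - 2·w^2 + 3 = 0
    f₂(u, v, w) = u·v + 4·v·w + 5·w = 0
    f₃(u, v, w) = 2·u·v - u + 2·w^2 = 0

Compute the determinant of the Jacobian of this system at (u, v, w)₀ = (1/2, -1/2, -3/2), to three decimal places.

J = [[3·v, 3·u, -4·w], [v, u + 4·w, 4·v + 5], [2·v - 1, 2·u, 4·w]].
At the point, J = [[-1.500, 1.500, 6.000], [-0.500, -5.500, 3.000], [-2.000, 1.000, -6.000]].
det J = -127.500.

-127.500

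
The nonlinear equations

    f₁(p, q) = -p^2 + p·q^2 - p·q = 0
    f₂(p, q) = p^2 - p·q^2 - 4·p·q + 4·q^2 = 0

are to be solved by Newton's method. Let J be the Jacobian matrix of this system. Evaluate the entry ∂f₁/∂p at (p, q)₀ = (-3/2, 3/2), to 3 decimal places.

∂f₁/∂p = -2·p + q^2 - q.
At (-3/2, 3/2) this is 3.750.

3.750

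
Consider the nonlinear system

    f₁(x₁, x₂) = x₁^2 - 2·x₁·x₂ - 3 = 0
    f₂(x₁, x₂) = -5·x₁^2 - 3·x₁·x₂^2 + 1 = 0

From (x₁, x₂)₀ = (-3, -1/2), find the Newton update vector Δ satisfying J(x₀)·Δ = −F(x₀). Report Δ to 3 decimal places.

(1.713, 0.927)

At (-3, -1/2): F = (3.000, -41.750).
Jacobian J = [[2·x₁ - 2·x₂, -2·x₁], [-10·x₁ - 3·x₂^2, -6·x₁·x₂]].
At the point, J = [[-5.000, 6.000], [29.250, -9.000]] (det J = -130.500).
Solving J·Δ = −F gives Δ = (1.713, 0.927).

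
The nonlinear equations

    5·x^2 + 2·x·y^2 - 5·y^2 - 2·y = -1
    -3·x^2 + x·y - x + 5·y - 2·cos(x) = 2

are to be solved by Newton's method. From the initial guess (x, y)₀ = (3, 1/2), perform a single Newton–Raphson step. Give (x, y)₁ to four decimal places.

At (3, 1/2): F = (45.2500, -26.020015).
Jacobian J = [[10·x + 2·y^2, 4·x·y - 10·y - 2], [-6·x + y + 2·sin(x) - 1, x + 5]].
At the point, J = [[30.5000, -1.0000], [-18.217760, 8.0000]] (det J = 225.782240).
Solving J·Δ = −F gives Δ = (-1.4881, -0.1362).
Then the next iterate is (x, y)₁ = (1.5119, 0.3638).

(1.5119, 0.3638)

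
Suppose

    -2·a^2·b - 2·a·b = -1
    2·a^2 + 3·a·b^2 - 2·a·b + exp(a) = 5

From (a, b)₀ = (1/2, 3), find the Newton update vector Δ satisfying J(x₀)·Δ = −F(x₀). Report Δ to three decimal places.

At (1/2, 3): F = (-3.500, 7.64872).
Jacobian J = [[-4·a·b - 2·b, -2·a^2 - 2·a], [4·a + 3·b^2 - 2·b + exp(a), 6·a·b - 2·a]].
At the point, J = [[-12.000, -1.500], [24.64872, 8.000]] (det J = -59.02692).
Solving J·Δ = −F gives Δ = (-0.280, -0.093).

(-0.280, -0.093)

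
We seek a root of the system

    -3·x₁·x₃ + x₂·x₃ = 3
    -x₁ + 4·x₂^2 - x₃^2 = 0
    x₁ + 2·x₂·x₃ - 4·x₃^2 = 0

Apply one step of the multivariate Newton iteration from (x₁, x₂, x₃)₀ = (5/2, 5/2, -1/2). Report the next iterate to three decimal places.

At (5/2, 5/2, -1/2): F = (-0.500, 22.250, -1.000).
Jacobian J = [[-3·x₃, x₃, -3·x₁ + x₂], [-1, 8·x₂, -2·x₃], [1, 2·x₃, 2·x₂ - 8·x₃]].
At the point, J = [[1.500, -0.500, -5.000], [-1.000, 20.000, 1.000], [1.000, -1.000, 9.000]] (det J = 361.500).
Solving J·Δ = −F gives Δ = (-0.059, -1.115, -0.006).
Then the next iterate is (x₁, x₂, x₃)₁ = (2.441, 1.385, -0.506).

(2.441, 1.385, -0.506)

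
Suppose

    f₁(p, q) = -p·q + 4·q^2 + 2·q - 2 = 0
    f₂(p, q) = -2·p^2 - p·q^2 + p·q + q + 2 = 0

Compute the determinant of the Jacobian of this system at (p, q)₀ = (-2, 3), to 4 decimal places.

J = [[-q, -p + 8·q + 2], [-4·p - q^2 + q, -2·p·q + p + 1]].
At the point, J = [[-3.0000, 28.0000], [2.0000, 11.0000]].
det J = -89.0000.

-89.0000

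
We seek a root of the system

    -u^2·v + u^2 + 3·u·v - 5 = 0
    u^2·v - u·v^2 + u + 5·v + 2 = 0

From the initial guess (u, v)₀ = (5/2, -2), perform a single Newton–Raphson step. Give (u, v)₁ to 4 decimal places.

At (5/2, -2): F = (-1.2500, -28.0000).
Jacobian J = [[-2·u·v + 2·u + 3·v, -u^2 + 3·u], [2·u·v - v^2 + 1, u^2 - 2·u·v + 5]].
At the point, J = [[9.0000, 1.2500], [-13.0000, 21.2500]] (det J = 207.5000).
Solving J·Δ = −F gives Δ = (-0.0407, 1.2928).
Then the next iterate is (u, v)₁ = (2.4593, -0.7072).

(2.4593, -0.7072)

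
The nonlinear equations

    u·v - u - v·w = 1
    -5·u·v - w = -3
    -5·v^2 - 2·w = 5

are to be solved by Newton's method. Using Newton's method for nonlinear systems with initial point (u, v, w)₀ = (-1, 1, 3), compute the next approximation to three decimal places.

At (-1, 1, 3): F = (-4.000, 5.000, -16.000).
Jacobian J = [[v - 1, u - w, -v], [-5·v, -5·u, -1], [0, -10·v, -2]].
At the point, J = [[0.000, -4.000, -1.000], [-5.000, 5.000, -1.000], [0.000, -10.000, -2.000]] (det J = -10.000).
Solving J·Δ = −F gives Δ = (-5.400, -4.000, 12.000).
Then the next iterate is (u, v, w)₁ = (-6.400, -3.000, 15.000).

(-6.400, -3.000, 15.000)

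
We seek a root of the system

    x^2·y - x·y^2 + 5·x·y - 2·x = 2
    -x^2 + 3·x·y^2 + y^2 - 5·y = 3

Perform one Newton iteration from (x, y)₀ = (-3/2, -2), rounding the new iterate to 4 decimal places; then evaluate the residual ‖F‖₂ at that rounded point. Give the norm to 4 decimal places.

At (-3/2, -2): F = (17.5000, -9.2500).
Jacobian J = [[2·x·y - y^2 + 5·y - 2, x^2 - 2·x·y + 5·x], [-2·x + 3·y^2, 6·x·y + 2·y - 5]].
At the point, J = [[-10.0000, -11.2500], [15.0000, 9.0000]] (det J = 78.7500).
Solving J·Δ = −F gives Δ = (-0.6786, 2.1587).
Then the next iterate is (x, y)₁ = (-2.1786, 0.1587).
Re-evaluating at (-2.1786, 0.1587): F = (1.436588, -8.679221), so ‖F‖₂ = 8.7973.

8.7973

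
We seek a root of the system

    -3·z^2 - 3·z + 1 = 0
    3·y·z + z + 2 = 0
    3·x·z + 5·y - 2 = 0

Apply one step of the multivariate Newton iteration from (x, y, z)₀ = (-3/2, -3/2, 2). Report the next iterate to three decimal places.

(0.590, -1.328, 0.867)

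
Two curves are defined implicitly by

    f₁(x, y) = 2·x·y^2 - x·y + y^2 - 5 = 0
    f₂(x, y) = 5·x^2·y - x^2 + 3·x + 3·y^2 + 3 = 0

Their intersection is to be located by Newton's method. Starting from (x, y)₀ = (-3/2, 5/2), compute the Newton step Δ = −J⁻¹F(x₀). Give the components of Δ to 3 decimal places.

(1.071, -0.357)

At (-3/2, 5/2): F = (-13.750, 43.125).
Jacobian J = [[2·y^2 - y, 4·x·y - x + 2·y], [10·x·y - 2·x + 3, 5·x^2 + 6·y]].
At the point, J = [[10.000, -8.500], [-31.500, 26.250]] (det J = -5.250).
Solving J·Δ = −F gives Δ = (1.071, -0.357).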